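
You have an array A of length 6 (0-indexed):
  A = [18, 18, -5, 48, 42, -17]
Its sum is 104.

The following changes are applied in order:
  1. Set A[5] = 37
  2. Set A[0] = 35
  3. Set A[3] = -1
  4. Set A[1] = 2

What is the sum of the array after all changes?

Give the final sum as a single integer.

Answer: 110

Derivation:
Initial sum: 104
Change 1: A[5] -17 -> 37, delta = 54, sum = 158
Change 2: A[0] 18 -> 35, delta = 17, sum = 175
Change 3: A[3] 48 -> -1, delta = -49, sum = 126
Change 4: A[1] 18 -> 2, delta = -16, sum = 110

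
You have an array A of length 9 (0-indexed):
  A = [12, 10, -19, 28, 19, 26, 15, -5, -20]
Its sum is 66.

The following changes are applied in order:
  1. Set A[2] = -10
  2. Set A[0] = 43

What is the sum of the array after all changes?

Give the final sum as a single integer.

Answer: 106

Derivation:
Initial sum: 66
Change 1: A[2] -19 -> -10, delta = 9, sum = 75
Change 2: A[0] 12 -> 43, delta = 31, sum = 106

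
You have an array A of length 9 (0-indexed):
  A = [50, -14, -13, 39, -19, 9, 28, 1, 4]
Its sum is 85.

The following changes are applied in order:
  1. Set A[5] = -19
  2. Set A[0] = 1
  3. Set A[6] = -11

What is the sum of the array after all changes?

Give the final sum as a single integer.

Initial sum: 85
Change 1: A[5] 9 -> -19, delta = -28, sum = 57
Change 2: A[0] 50 -> 1, delta = -49, sum = 8
Change 3: A[6] 28 -> -11, delta = -39, sum = -31

Answer: -31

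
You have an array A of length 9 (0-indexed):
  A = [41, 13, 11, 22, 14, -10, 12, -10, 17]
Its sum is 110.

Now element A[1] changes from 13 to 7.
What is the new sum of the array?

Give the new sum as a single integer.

Answer: 104

Derivation:
Old value at index 1: 13
New value at index 1: 7
Delta = 7 - 13 = -6
New sum = old_sum + delta = 110 + (-6) = 104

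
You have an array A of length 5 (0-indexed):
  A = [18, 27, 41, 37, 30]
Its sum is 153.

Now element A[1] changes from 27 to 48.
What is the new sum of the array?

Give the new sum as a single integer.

Answer: 174

Derivation:
Old value at index 1: 27
New value at index 1: 48
Delta = 48 - 27 = 21
New sum = old_sum + delta = 153 + (21) = 174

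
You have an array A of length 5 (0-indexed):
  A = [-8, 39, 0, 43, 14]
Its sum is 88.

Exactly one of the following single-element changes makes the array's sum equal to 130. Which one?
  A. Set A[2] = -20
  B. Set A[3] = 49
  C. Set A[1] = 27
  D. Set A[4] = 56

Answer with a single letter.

Answer: D

Derivation:
Option A: A[2] 0->-20, delta=-20, new_sum=88+(-20)=68
Option B: A[3] 43->49, delta=6, new_sum=88+(6)=94
Option C: A[1] 39->27, delta=-12, new_sum=88+(-12)=76
Option D: A[4] 14->56, delta=42, new_sum=88+(42)=130 <-- matches target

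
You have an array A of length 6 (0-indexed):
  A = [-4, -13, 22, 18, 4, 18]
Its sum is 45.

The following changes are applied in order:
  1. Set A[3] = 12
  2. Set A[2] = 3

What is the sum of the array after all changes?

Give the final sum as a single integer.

Initial sum: 45
Change 1: A[3] 18 -> 12, delta = -6, sum = 39
Change 2: A[2] 22 -> 3, delta = -19, sum = 20

Answer: 20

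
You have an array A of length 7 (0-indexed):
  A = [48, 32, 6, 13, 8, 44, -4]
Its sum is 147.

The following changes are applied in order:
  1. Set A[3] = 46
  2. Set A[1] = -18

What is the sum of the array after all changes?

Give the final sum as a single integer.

Initial sum: 147
Change 1: A[3] 13 -> 46, delta = 33, sum = 180
Change 2: A[1] 32 -> -18, delta = -50, sum = 130

Answer: 130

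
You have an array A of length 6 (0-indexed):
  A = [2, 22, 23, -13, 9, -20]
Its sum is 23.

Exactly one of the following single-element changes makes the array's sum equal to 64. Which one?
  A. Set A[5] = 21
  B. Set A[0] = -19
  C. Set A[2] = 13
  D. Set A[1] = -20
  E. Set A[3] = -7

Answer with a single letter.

Option A: A[5] -20->21, delta=41, new_sum=23+(41)=64 <-- matches target
Option B: A[0] 2->-19, delta=-21, new_sum=23+(-21)=2
Option C: A[2] 23->13, delta=-10, new_sum=23+(-10)=13
Option D: A[1] 22->-20, delta=-42, new_sum=23+(-42)=-19
Option E: A[3] -13->-7, delta=6, new_sum=23+(6)=29

Answer: A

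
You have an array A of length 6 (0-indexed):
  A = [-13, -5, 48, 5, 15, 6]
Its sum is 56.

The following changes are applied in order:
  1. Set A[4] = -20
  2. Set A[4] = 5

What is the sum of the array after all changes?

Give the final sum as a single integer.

Initial sum: 56
Change 1: A[4] 15 -> -20, delta = -35, sum = 21
Change 2: A[4] -20 -> 5, delta = 25, sum = 46

Answer: 46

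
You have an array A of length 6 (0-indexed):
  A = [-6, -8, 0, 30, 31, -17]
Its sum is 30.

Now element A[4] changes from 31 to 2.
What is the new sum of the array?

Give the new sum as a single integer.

Old value at index 4: 31
New value at index 4: 2
Delta = 2 - 31 = -29
New sum = old_sum + delta = 30 + (-29) = 1

Answer: 1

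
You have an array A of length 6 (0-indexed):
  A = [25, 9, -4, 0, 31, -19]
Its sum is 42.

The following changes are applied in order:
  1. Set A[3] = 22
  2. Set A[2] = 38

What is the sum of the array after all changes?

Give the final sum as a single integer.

Answer: 106

Derivation:
Initial sum: 42
Change 1: A[3] 0 -> 22, delta = 22, sum = 64
Change 2: A[2] -4 -> 38, delta = 42, sum = 106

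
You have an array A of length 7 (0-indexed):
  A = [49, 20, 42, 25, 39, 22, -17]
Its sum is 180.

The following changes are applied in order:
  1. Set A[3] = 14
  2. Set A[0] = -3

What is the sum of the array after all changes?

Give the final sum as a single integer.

Answer: 117

Derivation:
Initial sum: 180
Change 1: A[3] 25 -> 14, delta = -11, sum = 169
Change 2: A[0] 49 -> -3, delta = -52, sum = 117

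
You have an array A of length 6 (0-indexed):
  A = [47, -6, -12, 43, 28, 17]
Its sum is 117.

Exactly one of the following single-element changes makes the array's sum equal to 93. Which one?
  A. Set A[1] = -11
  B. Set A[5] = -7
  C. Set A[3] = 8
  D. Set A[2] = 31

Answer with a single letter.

Answer: B

Derivation:
Option A: A[1] -6->-11, delta=-5, new_sum=117+(-5)=112
Option B: A[5] 17->-7, delta=-24, new_sum=117+(-24)=93 <-- matches target
Option C: A[3] 43->8, delta=-35, new_sum=117+(-35)=82
Option D: A[2] -12->31, delta=43, new_sum=117+(43)=160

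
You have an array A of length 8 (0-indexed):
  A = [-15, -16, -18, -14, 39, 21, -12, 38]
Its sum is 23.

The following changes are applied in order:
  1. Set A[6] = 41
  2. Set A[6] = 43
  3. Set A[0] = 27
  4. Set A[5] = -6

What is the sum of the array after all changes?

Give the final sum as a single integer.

Initial sum: 23
Change 1: A[6] -12 -> 41, delta = 53, sum = 76
Change 2: A[6] 41 -> 43, delta = 2, sum = 78
Change 3: A[0] -15 -> 27, delta = 42, sum = 120
Change 4: A[5] 21 -> -6, delta = -27, sum = 93

Answer: 93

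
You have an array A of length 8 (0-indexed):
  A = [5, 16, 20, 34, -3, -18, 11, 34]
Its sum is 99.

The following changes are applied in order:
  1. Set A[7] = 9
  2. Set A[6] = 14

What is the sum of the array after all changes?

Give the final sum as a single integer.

Initial sum: 99
Change 1: A[7] 34 -> 9, delta = -25, sum = 74
Change 2: A[6] 11 -> 14, delta = 3, sum = 77

Answer: 77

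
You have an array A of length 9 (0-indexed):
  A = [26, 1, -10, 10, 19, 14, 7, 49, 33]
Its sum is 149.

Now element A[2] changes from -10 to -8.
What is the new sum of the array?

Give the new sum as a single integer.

Answer: 151

Derivation:
Old value at index 2: -10
New value at index 2: -8
Delta = -8 - -10 = 2
New sum = old_sum + delta = 149 + (2) = 151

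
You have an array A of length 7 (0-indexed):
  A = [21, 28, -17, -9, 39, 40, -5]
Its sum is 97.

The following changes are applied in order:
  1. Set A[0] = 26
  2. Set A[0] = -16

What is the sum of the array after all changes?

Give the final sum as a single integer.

Answer: 60

Derivation:
Initial sum: 97
Change 1: A[0] 21 -> 26, delta = 5, sum = 102
Change 2: A[0] 26 -> -16, delta = -42, sum = 60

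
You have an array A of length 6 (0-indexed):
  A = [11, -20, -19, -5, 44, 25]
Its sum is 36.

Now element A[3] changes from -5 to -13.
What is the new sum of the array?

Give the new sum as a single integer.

Old value at index 3: -5
New value at index 3: -13
Delta = -13 - -5 = -8
New sum = old_sum + delta = 36 + (-8) = 28

Answer: 28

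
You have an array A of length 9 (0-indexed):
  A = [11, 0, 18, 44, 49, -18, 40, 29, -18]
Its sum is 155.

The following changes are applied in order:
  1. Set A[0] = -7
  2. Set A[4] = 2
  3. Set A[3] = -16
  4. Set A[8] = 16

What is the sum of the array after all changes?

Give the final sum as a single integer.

Answer: 64

Derivation:
Initial sum: 155
Change 1: A[0] 11 -> -7, delta = -18, sum = 137
Change 2: A[4] 49 -> 2, delta = -47, sum = 90
Change 3: A[3] 44 -> -16, delta = -60, sum = 30
Change 4: A[8] -18 -> 16, delta = 34, sum = 64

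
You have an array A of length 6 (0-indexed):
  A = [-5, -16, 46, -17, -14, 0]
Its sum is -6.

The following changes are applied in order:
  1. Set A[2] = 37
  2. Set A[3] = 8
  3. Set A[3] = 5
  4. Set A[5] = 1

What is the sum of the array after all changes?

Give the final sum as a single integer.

Initial sum: -6
Change 1: A[2] 46 -> 37, delta = -9, sum = -15
Change 2: A[3] -17 -> 8, delta = 25, sum = 10
Change 3: A[3] 8 -> 5, delta = -3, sum = 7
Change 4: A[5] 0 -> 1, delta = 1, sum = 8

Answer: 8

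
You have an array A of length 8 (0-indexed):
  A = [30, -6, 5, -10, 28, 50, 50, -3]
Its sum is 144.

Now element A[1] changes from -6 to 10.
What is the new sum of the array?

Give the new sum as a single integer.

Old value at index 1: -6
New value at index 1: 10
Delta = 10 - -6 = 16
New sum = old_sum + delta = 144 + (16) = 160

Answer: 160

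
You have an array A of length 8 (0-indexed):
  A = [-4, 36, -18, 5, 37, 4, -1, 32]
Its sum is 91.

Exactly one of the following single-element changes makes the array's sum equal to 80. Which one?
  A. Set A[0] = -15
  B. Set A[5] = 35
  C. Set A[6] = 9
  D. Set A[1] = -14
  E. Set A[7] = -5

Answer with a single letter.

Answer: A

Derivation:
Option A: A[0] -4->-15, delta=-11, new_sum=91+(-11)=80 <-- matches target
Option B: A[5] 4->35, delta=31, new_sum=91+(31)=122
Option C: A[6] -1->9, delta=10, new_sum=91+(10)=101
Option D: A[1] 36->-14, delta=-50, new_sum=91+(-50)=41
Option E: A[7] 32->-5, delta=-37, new_sum=91+(-37)=54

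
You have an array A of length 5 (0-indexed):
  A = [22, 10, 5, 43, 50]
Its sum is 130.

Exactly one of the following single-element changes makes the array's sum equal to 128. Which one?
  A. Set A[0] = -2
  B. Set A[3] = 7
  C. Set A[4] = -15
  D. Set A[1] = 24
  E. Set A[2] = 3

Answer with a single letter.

Answer: E

Derivation:
Option A: A[0] 22->-2, delta=-24, new_sum=130+(-24)=106
Option B: A[3] 43->7, delta=-36, new_sum=130+(-36)=94
Option C: A[4] 50->-15, delta=-65, new_sum=130+(-65)=65
Option D: A[1] 10->24, delta=14, new_sum=130+(14)=144
Option E: A[2] 5->3, delta=-2, new_sum=130+(-2)=128 <-- matches target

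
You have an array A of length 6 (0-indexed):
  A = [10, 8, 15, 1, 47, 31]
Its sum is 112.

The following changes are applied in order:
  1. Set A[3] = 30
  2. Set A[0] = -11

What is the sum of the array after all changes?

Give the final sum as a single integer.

Initial sum: 112
Change 1: A[3] 1 -> 30, delta = 29, sum = 141
Change 2: A[0] 10 -> -11, delta = -21, sum = 120

Answer: 120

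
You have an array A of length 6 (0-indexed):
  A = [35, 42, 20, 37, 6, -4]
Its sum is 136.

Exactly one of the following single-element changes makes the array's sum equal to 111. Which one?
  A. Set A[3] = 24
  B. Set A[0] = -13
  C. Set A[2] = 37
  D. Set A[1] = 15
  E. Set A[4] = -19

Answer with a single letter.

Answer: E

Derivation:
Option A: A[3] 37->24, delta=-13, new_sum=136+(-13)=123
Option B: A[0] 35->-13, delta=-48, new_sum=136+(-48)=88
Option C: A[2] 20->37, delta=17, new_sum=136+(17)=153
Option D: A[1] 42->15, delta=-27, new_sum=136+(-27)=109
Option E: A[4] 6->-19, delta=-25, new_sum=136+(-25)=111 <-- matches target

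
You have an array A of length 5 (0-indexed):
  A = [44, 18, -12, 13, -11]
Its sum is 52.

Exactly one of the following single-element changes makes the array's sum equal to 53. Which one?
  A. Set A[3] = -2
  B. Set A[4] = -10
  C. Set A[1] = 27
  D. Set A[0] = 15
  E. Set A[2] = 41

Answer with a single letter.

Option A: A[3] 13->-2, delta=-15, new_sum=52+(-15)=37
Option B: A[4] -11->-10, delta=1, new_sum=52+(1)=53 <-- matches target
Option C: A[1] 18->27, delta=9, new_sum=52+(9)=61
Option D: A[0] 44->15, delta=-29, new_sum=52+(-29)=23
Option E: A[2] -12->41, delta=53, new_sum=52+(53)=105

Answer: B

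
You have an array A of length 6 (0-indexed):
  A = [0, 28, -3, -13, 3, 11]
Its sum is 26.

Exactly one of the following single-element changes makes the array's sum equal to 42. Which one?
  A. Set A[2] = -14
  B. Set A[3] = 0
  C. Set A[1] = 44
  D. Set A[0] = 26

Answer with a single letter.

Answer: C

Derivation:
Option A: A[2] -3->-14, delta=-11, new_sum=26+(-11)=15
Option B: A[3] -13->0, delta=13, new_sum=26+(13)=39
Option C: A[1] 28->44, delta=16, new_sum=26+(16)=42 <-- matches target
Option D: A[0] 0->26, delta=26, new_sum=26+(26)=52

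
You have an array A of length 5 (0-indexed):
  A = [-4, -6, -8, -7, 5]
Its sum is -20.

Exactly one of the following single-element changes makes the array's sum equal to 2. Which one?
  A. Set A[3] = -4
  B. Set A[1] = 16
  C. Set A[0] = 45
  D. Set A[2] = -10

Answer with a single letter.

Answer: B

Derivation:
Option A: A[3] -7->-4, delta=3, new_sum=-20+(3)=-17
Option B: A[1] -6->16, delta=22, new_sum=-20+(22)=2 <-- matches target
Option C: A[0] -4->45, delta=49, new_sum=-20+(49)=29
Option D: A[2] -8->-10, delta=-2, new_sum=-20+(-2)=-22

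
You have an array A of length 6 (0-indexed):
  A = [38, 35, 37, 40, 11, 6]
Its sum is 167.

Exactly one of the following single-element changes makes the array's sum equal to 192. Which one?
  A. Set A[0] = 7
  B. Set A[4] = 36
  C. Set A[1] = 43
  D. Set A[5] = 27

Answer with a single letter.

Answer: B

Derivation:
Option A: A[0] 38->7, delta=-31, new_sum=167+(-31)=136
Option B: A[4] 11->36, delta=25, new_sum=167+(25)=192 <-- matches target
Option C: A[1] 35->43, delta=8, new_sum=167+(8)=175
Option D: A[5] 6->27, delta=21, new_sum=167+(21)=188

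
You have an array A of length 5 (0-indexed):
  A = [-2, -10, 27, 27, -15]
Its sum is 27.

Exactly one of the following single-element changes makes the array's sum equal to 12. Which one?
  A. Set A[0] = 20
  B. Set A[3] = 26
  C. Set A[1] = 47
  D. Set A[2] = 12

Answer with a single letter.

Option A: A[0] -2->20, delta=22, new_sum=27+(22)=49
Option B: A[3] 27->26, delta=-1, new_sum=27+(-1)=26
Option C: A[1] -10->47, delta=57, new_sum=27+(57)=84
Option D: A[2] 27->12, delta=-15, new_sum=27+(-15)=12 <-- matches target

Answer: D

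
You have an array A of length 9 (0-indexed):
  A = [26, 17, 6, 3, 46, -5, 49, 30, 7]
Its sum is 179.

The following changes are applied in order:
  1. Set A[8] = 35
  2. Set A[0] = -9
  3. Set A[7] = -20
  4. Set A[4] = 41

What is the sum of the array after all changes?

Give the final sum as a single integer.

Initial sum: 179
Change 1: A[8] 7 -> 35, delta = 28, sum = 207
Change 2: A[0] 26 -> -9, delta = -35, sum = 172
Change 3: A[7] 30 -> -20, delta = -50, sum = 122
Change 4: A[4] 46 -> 41, delta = -5, sum = 117

Answer: 117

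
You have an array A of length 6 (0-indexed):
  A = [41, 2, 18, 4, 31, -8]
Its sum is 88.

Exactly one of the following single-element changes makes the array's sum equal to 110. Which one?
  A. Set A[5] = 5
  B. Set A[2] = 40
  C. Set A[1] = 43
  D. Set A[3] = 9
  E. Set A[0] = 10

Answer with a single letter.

Answer: B

Derivation:
Option A: A[5] -8->5, delta=13, new_sum=88+(13)=101
Option B: A[2] 18->40, delta=22, new_sum=88+(22)=110 <-- matches target
Option C: A[1] 2->43, delta=41, new_sum=88+(41)=129
Option D: A[3] 4->9, delta=5, new_sum=88+(5)=93
Option E: A[0] 41->10, delta=-31, new_sum=88+(-31)=57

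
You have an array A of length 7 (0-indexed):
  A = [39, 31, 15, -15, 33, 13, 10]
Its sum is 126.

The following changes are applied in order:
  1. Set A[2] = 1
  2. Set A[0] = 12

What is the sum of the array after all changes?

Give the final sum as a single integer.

Answer: 85

Derivation:
Initial sum: 126
Change 1: A[2] 15 -> 1, delta = -14, sum = 112
Change 2: A[0] 39 -> 12, delta = -27, sum = 85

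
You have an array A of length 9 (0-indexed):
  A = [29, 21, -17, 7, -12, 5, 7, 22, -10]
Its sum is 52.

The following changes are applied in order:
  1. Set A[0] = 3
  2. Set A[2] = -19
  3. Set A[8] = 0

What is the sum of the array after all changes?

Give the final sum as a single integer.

Answer: 34

Derivation:
Initial sum: 52
Change 1: A[0] 29 -> 3, delta = -26, sum = 26
Change 2: A[2] -17 -> -19, delta = -2, sum = 24
Change 3: A[8] -10 -> 0, delta = 10, sum = 34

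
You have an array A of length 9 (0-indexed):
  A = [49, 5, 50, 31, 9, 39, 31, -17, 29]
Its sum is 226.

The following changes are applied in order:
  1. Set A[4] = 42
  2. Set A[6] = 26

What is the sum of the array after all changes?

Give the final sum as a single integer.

Answer: 254

Derivation:
Initial sum: 226
Change 1: A[4] 9 -> 42, delta = 33, sum = 259
Change 2: A[6] 31 -> 26, delta = -5, sum = 254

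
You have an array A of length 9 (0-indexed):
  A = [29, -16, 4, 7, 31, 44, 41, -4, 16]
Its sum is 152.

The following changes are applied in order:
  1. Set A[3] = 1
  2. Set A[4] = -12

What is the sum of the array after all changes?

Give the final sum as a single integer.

Initial sum: 152
Change 1: A[3] 7 -> 1, delta = -6, sum = 146
Change 2: A[4] 31 -> -12, delta = -43, sum = 103

Answer: 103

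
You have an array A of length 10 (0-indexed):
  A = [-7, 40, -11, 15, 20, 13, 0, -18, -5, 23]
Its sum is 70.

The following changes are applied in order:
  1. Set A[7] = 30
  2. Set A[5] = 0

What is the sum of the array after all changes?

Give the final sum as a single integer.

Initial sum: 70
Change 1: A[7] -18 -> 30, delta = 48, sum = 118
Change 2: A[5] 13 -> 0, delta = -13, sum = 105

Answer: 105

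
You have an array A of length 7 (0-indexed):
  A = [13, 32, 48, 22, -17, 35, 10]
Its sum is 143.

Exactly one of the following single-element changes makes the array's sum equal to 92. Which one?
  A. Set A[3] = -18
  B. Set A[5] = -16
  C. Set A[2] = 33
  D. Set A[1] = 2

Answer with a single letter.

Answer: B

Derivation:
Option A: A[3] 22->-18, delta=-40, new_sum=143+(-40)=103
Option B: A[5] 35->-16, delta=-51, new_sum=143+(-51)=92 <-- matches target
Option C: A[2] 48->33, delta=-15, new_sum=143+(-15)=128
Option D: A[1] 32->2, delta=-30, new_sum=143+(-30)=113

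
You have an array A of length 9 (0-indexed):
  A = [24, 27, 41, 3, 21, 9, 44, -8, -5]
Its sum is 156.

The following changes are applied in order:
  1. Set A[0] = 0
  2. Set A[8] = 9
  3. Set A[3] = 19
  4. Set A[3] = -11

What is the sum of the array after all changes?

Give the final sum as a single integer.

Answer: 132

Derivation:
Initial sum: 156
Change 1: A[0] 24 -> 0, delta = -24, sum = 132
Change 2: A[8] -5 -> 9, delta = 14, sum = 146
Change 3: A[3] 3 -> 19, delta = 16, sum = 162
Change 4: A[3] 19 -> -11, delta = -30, sum = 132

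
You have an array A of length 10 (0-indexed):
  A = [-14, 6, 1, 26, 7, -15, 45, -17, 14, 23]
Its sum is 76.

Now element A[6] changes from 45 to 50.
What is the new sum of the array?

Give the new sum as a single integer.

Answer: 81

Derivation:
Old value at index 6: 45
New value at index 6: 50
Delta = 50 - 45 = 5
New sum = old_sum + delta = 76 + (5) = 81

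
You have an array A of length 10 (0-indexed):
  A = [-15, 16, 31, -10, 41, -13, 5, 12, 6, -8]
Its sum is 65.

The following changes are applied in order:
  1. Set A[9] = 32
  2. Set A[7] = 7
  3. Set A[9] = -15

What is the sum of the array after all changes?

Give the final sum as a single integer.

Answer: 53

Derivation:
Initial sum: 65
Change 1: A[9] -8 -> 32, delta = 40, sum = 105
Change 2: A[7] 12 -> 7, delta = -5, sum = 100
Change 3: A[9] 32 -> -15, delta = -47, sum = 53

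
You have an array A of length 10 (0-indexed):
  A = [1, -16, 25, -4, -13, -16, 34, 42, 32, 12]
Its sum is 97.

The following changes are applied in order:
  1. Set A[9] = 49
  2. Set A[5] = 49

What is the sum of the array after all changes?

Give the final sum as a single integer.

Answer: 199

Derivation:
Initial sum: 97
Change 1: A[9] 12 -> 49, delta = 37, sum = 134
Change 2: A[5] -16 -> 49, delta = 65, sum = 199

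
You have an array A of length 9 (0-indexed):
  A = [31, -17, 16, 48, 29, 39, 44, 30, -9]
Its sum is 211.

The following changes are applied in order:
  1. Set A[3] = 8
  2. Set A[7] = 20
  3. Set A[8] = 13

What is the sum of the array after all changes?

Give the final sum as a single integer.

Initial sum: 211
Change 1: A[3] 48 -> 8, delta = -40, sum = 171
Change 2: A[7] 30 -> 20, delta = -10, sum = 161
Change 3: A[8] -9 -> 13, delta = 22, sum = 183

Answer: 183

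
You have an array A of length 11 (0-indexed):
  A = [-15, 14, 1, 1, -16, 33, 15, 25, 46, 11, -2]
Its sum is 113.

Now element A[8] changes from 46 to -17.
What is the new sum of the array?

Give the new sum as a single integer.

Old value at index 8: 46
New value at index 8: -17
Delta = -17 - 46 = -63
New sum = old_sum + delta = 113 + (-63) = 50

Answer: 50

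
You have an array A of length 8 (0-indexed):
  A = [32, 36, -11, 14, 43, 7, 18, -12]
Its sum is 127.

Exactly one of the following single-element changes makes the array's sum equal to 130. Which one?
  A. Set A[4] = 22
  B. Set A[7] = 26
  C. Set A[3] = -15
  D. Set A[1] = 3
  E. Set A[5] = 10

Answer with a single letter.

Option A: A[4] 43->22, delta=-21, new_sum=127+(-21)=106
Option B: A[7] -12->26, delta=38, new_sum=127+(38)=165
Option C: A[3] 14->-15, delta=-29, new_sum=127+(-29)=98
Option D: A[1] 36->3, delta=-33, new_sum=127+(-33)=94
Option E: A[5] 7->10, delta=3, new_sum=127+(3)=130 <-- matches target

Answer: E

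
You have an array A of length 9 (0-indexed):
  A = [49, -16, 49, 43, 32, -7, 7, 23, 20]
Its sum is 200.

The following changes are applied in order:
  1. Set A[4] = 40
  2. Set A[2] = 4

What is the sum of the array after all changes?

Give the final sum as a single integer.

Initial sum: 200
Change 1: A[4] 32 -> 40, delta = 8, sum = 208
Change 2: A[2] 49 -> 4, delta = -45, sum = 163

Answer: 163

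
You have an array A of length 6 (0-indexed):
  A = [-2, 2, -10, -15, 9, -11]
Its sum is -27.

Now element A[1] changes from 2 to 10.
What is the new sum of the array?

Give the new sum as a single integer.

Answer: -19

Derivation:
Old value at index 1: 2
New value at index 1: 10
Delta = 10 - 2 = 8
New sum = old_sum + delta = -27 + (8) = -19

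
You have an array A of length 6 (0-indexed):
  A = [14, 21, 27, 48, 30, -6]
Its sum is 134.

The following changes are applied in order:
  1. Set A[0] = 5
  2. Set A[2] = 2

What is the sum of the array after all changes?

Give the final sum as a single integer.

Answer: 100

Derivation:
Initial sum: 134
Change 1: A[0] 14 -> 5, delta = -9, sum = 125
Change 2: A[2] 27 -> 2, delta = -25, sum = 100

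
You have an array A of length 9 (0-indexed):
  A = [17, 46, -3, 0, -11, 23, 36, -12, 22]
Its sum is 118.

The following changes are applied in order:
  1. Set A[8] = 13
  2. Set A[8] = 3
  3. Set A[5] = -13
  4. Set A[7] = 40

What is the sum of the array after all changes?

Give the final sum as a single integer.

Answer: 115

Derivation:
Initial sum: 118
Change 1: A[8] 22 -> 13, delta = -9, sum = 109
Change 2: A[8] 13 -> 3, delta = -10, sum = 99
Change 3: A[5] 23 -> -13, delta = -36, sum = 63
Change 4: A[7] -12 -> 40, delta = 52, sum = 115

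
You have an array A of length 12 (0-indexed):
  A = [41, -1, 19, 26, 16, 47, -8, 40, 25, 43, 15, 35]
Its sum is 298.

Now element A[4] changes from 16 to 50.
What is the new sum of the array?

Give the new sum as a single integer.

Answer: 332

Derivation:
Old value at index 4: 16
New value at index 4: 50
Delta = 50 - 16 = 34
New sum = old_sum + delta = 298 + (34) = 332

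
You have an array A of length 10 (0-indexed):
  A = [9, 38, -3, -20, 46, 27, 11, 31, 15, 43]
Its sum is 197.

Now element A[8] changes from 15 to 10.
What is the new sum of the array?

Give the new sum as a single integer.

Answer: 192

Derivation:
Old value at index 8: 15
New value at index 8: 10
Delta = 10 - 15 = -5
New sum = old_sum + delta = 197 + (-5) = 192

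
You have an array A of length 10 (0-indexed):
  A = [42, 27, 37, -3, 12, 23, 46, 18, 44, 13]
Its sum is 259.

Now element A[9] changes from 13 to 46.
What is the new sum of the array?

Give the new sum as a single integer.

Old value at index 9: 13
New value at index 9: 46
Delta = 46 - 13 = 33
New sum = old_sum + delta = 259 + (33) = 292

Answer: 292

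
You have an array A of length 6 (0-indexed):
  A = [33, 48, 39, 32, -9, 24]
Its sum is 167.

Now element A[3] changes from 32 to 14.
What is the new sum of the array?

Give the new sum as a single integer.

Answer: 149

Derivation:
Old value at index 3: 32
New value at index 3: 14
Delta = 14 - 32 = -18
New sum = old_sum + delta = 167 + (-18) = 149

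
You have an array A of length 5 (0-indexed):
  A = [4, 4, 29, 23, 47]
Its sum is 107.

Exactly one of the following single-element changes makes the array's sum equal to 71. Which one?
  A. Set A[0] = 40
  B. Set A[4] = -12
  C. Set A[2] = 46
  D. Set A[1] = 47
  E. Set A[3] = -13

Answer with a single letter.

Option A: A[0] 4->40, delta=36, new_sum=107+(36)=143
Option B: A[4] 47->-12, delta=-59, new_sum=107+(-59)=48
Option C: A[2] 29->46, delta=17, new_sum=107+(17)=124
Option D: A[1] 4->47, delta=43, new_sum=107+(43)=150
Option E: A[3] 23->-13, delta=-36, new_sum=107+(-36)=71 <-- matches target

Answer: E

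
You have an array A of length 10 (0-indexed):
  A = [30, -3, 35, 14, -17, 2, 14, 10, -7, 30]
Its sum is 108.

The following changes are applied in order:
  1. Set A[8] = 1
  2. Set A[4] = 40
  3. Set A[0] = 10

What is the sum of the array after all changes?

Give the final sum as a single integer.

Answer: 153

Derivation:
Initial sum: 108
Change 1: A[8] -7 -> 1, delta = 8, sum = 116
Change 2: A[4] -17 -> 40, delta = 57, sum = 173
Change 3: A[0] 30 -> 10, delta = -20, sum = 153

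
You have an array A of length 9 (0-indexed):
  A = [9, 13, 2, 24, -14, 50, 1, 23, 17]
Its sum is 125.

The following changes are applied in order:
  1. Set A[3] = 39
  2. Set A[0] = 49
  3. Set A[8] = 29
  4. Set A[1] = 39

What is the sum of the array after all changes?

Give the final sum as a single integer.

Initial sum: 125
Change 1: A[3] 24 -> 39, delta = 15, sum = 140
Change 2: A[0] 9 -> 49, delta = 40, sum = 180
Change 3: A[8] 17 -> 29, delta = 12, sum = 192
Change 4: A[1] 13 -> 39, delta = 26, sum = 218

Answer: 218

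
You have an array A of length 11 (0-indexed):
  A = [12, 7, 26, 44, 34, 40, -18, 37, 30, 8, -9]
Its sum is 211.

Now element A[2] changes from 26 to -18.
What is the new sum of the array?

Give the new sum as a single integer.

Answer: 167

Derivation:
Old value at index 2: 26
New value at index 2: -18
Delta = -18 - 26 = -44
New sum = old_sum + delta = 211 + (-44) = 167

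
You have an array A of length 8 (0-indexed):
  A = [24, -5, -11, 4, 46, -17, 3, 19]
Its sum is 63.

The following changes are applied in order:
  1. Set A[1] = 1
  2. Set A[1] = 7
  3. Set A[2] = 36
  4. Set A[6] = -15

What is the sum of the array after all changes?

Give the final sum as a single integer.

Answer: 104

Derivation:
Initial sum: 63
Change 1: A[1] -5 -> 1, delta = 6, sum = 69
Change 2: A[1] 1 -> 7, delta = 6, sum = 75
Change 3: A[2] -11 -> 36, delta = 47, sum = 122
Change 4: A[6] 3 -> -15, delta = -18, sum = 104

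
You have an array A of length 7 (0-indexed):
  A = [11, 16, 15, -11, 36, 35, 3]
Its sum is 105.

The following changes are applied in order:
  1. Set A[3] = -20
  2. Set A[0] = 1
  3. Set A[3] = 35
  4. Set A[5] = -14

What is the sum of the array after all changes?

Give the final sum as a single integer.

Initial sum: 105
Change 1: A[3] -11 -> -20, delta = -9, sum = 96
Change 2: A[0] 11 -> 1, delta = -10, sum = 86
Change 3: A[3] -20 -> 35, delta = 55, sum = 141
Change 4: A[5] 35 -> -14, delta = -49, sum = 92

Answer: 92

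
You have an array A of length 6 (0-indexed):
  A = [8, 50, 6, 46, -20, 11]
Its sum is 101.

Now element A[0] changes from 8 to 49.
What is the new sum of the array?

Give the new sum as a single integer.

Old value at index 0: 8
New value at index 0: 49
Delta = 49 - 8 = 41
New sum = old_sum + delta = 101 + (41) = 142

Answer: 142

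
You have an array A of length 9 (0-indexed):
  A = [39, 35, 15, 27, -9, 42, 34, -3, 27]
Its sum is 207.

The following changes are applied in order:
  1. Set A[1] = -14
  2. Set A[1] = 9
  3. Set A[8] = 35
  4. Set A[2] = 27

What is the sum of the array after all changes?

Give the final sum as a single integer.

Answer: 201

Derivation:
Initial sum: 207
Change 1: A[1] 35 -> -14, delta = -49, sum = 158
Change 2: A[1] -14 -> 9, delta = 23, sum = 181
Change 3: A[8] 27 -> 35, delta = 8, sum = 189
Change 4: A[2] 15 -> 27, delta = 12, sum = 201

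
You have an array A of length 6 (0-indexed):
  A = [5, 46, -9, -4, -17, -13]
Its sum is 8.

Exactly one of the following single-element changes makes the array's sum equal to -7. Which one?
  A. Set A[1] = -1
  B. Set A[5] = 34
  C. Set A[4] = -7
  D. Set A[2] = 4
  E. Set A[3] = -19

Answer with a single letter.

Answer: E

Derivation:
Option A: A[1] 46->-1, delta=-47, new_sum=8+(-47)=-39
Option B: A[5] -13->34, delta=47, new_sum=8+(47)=55
Option C: A[4] -17->-7, delta=10, new_sum=8+(10)=18
Option D: A[2] -9->4, delta=13, new_sum=8+(13)=21
Option E: A[3] -4->-19, delta=-15, new_sum=8+(-15)=-7 <-- matches target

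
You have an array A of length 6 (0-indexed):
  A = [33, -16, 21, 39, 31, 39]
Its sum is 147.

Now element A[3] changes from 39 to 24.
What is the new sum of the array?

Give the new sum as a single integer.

Old value at index 3: 39
New value at index 3: 24
Delta = 24 - 39 = -15
New sum = old_sum + delta = 147 + (-15) = 132

Answer: 132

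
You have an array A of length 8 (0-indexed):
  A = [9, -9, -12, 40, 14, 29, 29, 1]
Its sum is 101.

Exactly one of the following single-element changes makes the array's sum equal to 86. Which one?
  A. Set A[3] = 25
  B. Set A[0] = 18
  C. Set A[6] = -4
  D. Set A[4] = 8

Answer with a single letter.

Answer: A

Derivation:
Option A: A[3] 40->25, delta=-15, new_sum=101+(-15)=86 <-- matches target
Option B: A[0] 9->18, delta=9, new_sum=101+(9)=110
Option C: A[6] 29->-4, delta=-33, new_sum=101+(-33)=68
Option D: A[4] 14->8, delta=-6, new_sum=101+(-6)=95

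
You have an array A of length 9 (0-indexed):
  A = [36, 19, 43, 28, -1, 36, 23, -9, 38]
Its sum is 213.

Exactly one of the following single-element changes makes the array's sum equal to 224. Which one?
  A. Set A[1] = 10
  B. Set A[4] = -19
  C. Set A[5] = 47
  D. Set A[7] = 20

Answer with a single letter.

Answer: C

Derivation:
Option A: A[1] 19->10, delta=-9, new_sum=213+(-9)=204
Option B: A[4] -1->-19, delta=-18, new_sum=213+(-18)=195
Option C: A[5] 36->47, delta=11, new_sum=213+(11)=224 <-- matches target
Option D: A[7] -9->20, delta=29, new_sum=213+(29)=242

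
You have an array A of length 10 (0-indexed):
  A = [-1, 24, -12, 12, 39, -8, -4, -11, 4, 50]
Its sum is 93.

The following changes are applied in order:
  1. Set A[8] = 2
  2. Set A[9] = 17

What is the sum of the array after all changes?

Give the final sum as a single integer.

Answer: 58

Derivation:
Initial sum: 93
Change 1: A[8] 4 -> 2, delta = -2, sum = 91
Change 2: A[9] 50 -> 17, delta = -33, sum = 58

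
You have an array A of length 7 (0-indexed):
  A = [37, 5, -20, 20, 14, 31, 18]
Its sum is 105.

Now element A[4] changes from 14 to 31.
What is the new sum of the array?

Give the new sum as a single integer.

Old value at index 4: 14
New value at index 4: 31
Delta = 31 - 14 = 17
New sum = old_sum + delta = 105 + (17) = 122

Answer: 122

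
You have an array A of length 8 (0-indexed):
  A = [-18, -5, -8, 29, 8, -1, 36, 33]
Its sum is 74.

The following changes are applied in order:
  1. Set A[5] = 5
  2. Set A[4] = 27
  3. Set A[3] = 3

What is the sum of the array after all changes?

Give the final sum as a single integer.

Initial sum: 74
Change 1: A[5] -1 -> 5, delta = 6, sum = 80
Change 2: A[4] 8 -> 27, delta = 19, sum = 99
Change 3: A[3] 29 -> 3, delta = -26, sum = 73

Answer: 73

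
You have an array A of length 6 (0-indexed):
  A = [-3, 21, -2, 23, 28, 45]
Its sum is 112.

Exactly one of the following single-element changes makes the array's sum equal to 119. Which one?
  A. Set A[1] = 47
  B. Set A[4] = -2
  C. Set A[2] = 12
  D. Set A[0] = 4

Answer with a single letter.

Answer: D

Derivation:
Option A: A[1] 21->47, delta=26, new_sum=112+(26)=138
Option B: A[4] 28->-2, delta=-30, new_sum=112+(-30)=82
Option C: A[2] -2->12, delta=14, new_sum=112+(14)=126
Option D: A[0] -3->4, delta=7, new_sum=112+(7)=119 <-- matches target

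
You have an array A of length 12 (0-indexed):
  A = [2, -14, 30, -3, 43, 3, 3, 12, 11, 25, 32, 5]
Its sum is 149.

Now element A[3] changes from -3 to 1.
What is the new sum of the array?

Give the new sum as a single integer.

Answer: 153

Derivation:
Old value at index 3: -3
New value at index 3: 1
Delta = 1 - -3 = 4
New sum = old_sum + delta = 149 + (4) = 153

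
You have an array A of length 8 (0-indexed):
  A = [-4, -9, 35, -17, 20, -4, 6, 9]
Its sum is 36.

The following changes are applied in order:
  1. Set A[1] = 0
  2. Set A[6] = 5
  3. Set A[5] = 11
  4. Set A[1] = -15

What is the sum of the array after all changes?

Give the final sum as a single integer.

Initial sum: 36
Change 1: A[1] -9 -> 0, delta = 9, sum = 45
Change 2: A[6] 6 -> 5, delta = -1, sum = 44
Change 3: A[5] -4 -> 11, delta = 15, sum = 59
Change 4: A[1] 0 -> -15, delta = -15, sum = 44

Answer: 44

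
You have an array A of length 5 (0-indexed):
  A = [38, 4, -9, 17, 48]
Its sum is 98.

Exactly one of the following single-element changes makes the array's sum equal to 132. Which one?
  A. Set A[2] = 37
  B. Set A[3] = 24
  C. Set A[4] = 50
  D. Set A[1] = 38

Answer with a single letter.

Answer: D

Derivation:
Option A: A[2] -9->37, delta=46, new_sum=98+(46)=144
Option B: A[3] 17->24, delta=7, new_sum=98+(7)=105
Option C: A[4] 48->50, delta=2, new_sum=98+(2)=100
Option D: A[1] 4->38, delta=34, new_sum=98+(34)=132 <-- matches target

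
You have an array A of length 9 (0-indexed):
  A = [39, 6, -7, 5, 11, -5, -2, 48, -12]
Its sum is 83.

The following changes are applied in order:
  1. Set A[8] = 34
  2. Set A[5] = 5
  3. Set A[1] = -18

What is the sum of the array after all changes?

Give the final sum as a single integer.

Initial sum: 83
Change 1: A[8] -12 -> 34, delta = 46, sum = 129
Change 2: A[5] -5 -> 5, delta = 10, sum = 139
Change 3: A[1] 6 -> -18, delta = -24, sum = 115

Answer: 115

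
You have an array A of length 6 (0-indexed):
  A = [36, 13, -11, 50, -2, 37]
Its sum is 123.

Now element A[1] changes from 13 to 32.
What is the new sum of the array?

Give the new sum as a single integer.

Answer: 142

Derivation:
Old value at index 1: 13
New value at index 1: 32
Delta = 32 - 13 = 19
New sum = old_sum + delta = 123 + (19) = 142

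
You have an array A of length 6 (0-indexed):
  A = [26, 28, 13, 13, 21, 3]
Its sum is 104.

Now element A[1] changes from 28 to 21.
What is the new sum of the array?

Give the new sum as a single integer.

Answer: 97

Derivation:
Old value at index 1: 28
New value at index 1: 21
Delta = 21 - 28 = -7
New sum = old_sum + delta = 104 + (-7) = 97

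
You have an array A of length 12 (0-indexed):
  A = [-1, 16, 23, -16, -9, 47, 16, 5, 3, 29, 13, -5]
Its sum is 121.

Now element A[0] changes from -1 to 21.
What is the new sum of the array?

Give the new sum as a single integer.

Answer: 143

Derivation:
Old value at index 0: -1
New value at index 0: 21
Delta = 21 - -1 = 22
New sum = old_sum + delta = 121 + (22) = 143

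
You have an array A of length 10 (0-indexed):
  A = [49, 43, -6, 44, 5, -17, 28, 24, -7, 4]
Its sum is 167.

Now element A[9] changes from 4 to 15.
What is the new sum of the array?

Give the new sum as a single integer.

Old value at index 9: 4
New value at index 9: 15
Delta = 15 - 4 = 11
New sum = old_sum + delta = 167 + (11) = 178

Answer: 178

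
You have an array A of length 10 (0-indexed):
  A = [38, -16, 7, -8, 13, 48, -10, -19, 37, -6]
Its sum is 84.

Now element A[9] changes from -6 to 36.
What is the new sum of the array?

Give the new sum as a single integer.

Old value at index 9: -6
New value at index 9: 36
Delta = 36 - -6 = 42
New sum = old_sum + delta = 84 + (42) = 126

Answer: 126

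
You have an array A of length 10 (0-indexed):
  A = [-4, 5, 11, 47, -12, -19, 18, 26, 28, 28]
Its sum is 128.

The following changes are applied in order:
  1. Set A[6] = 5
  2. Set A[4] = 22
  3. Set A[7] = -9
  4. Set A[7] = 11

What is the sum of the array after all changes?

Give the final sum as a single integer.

Answer: 134

Derivation:
Initial sum: 128
Change 1: A[6] 18 -> 5, delta = -13, sum = 115
Change 2: A[4] -12 -> 22, delta = 34, sum = 149
Change 3: A[7] 26 -> -9, delta = -35, sum = 114
Change 4: A[7] -9 -> 11, delta = 20, sum = 134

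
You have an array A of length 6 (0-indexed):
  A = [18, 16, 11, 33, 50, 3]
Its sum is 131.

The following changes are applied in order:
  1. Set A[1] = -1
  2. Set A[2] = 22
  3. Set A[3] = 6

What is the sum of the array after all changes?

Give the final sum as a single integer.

Initial sum: 131
Change 1: A[1] 16 -> -1, delta = -17, sum = 114
Change 2: A[2] 11 -> 22, delta = 11, sum = 125
Change 3: A[3] 33 -> 6, delta = -27, sum = 98

Answer: 98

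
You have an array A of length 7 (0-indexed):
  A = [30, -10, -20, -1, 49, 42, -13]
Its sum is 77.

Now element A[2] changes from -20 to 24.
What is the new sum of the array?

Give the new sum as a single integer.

Old value at index 2: -20
New value at index 2: 24
Delta = 24 - -20 = 44
New sum = old_sum + delta = 77 + (44) = 121

Answer: 121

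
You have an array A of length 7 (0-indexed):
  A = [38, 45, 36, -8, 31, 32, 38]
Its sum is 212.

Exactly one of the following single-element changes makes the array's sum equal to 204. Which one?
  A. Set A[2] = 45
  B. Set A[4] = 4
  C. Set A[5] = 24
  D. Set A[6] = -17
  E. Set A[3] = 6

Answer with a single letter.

Option A: A[2] 36->45, delta=9, new_sum=212+(9)=221
Option B: A[4] 31->4, delta=-27, new_sum=212+(-27)=185
Option C: A[5] 32->24, delta=-8, new_sum=212+(-8)=204 <-- matches target
Option D: A[6] 38->-17, delta=-55, new_sum=212+(-55)=157
Option E: A[3] -8->6, delta=14, new_sum=212+(14)=226

Answer: C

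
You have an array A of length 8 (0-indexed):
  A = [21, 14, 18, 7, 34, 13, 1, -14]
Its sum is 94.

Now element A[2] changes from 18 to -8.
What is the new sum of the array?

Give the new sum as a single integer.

Old value at index 2: 18
New value at index 2: -8
Delta = -8 - 18 = -26
New sum = old_sum + delta = 94 + (-26) = 68

Answer: 68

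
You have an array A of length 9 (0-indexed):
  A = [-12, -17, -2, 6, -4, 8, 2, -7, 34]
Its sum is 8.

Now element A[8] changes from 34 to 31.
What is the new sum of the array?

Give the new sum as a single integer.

Answer: 5

Derivation:
Old value at index 8: 34
New value at index 8: 31
Delta = 31 - 34 = -3
New sum = old_sum + delta = 8 + (-3) = 5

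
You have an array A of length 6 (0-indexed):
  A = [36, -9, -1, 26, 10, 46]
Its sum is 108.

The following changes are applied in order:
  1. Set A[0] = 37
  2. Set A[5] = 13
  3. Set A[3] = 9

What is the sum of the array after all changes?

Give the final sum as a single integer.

Answer: 59

Derivation:
Initial sum: 108
Change 1: A[0] 36 -> 37, delta = 1, sum = 109
Change 2: A[5] 46 -> 13, delta = -33, sum = 76
Change 3: A[3] 26 -> 9, delta = -17, sum = 59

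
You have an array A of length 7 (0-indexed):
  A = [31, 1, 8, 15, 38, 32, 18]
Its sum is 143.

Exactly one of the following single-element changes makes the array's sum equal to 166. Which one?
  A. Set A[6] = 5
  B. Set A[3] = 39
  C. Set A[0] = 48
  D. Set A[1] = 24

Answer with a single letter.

Answer: D

Derivation:
Option A: A[6] 18->5, delta=-13, new_sum=143+(-13)=130
Option B: A[3] 15->39, delta=24, new_sum=143+(24)=167
Option C: A[0] 31->48, delta=17, new_sum=143+(17)=160
Option D: A[1] 1->24, delta=23, new_sum=143+(23)=166 <-- matches target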